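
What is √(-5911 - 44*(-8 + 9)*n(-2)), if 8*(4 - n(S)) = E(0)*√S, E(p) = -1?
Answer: √(-24348 - 22*I*√2)/2 ≈ 0.049848 - 78.019*I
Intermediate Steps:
n(S) = 4 + √S/8 (n(S) = 4 - (-1)*√S/8 = 4 + √S/8)
√(-5911 - 44*(-8 + 9)*n(-2)) = √(-5911 - 44*(-8 + 9)*(4 + √(-2)/8)) = √(-5911 - 44*(4 + (I*√2)/8)) = √(-5911 - 44*(4 + I*√2/8)) = √(-5911 + (-176 - 11*I*√2/2)) = √(-6087 - 11*I*√2/2)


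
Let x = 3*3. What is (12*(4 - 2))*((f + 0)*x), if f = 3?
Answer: 648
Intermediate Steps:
x = 9
(12*(4 - 2))*((f + 0)*x) = (12*(4 - 2))*((3 + 0)*9) = (12*2)*(3*9) = 24*27 = 648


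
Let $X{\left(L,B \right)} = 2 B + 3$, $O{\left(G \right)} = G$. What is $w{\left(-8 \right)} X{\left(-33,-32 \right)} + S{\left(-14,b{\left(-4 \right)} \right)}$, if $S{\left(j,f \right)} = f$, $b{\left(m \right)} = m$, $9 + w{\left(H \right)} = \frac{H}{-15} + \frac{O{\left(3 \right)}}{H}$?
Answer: $\frac{64241}{120} \approx 535.34$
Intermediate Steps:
$X{\left(L,B \right)} = 3 + 2 B$
$w{\left(H \right)} = -9 + \frac{3}{H} - \frac{H}{15}$ ($w{\left(H \right)} = -9 + \left(\frac{H}{-15} + \frac{3}{H}\right) = -9 + \left(H \left(- \frac{1}{15}\right) + \frac{3}{H}\right) = -9 - \left(- \frac{3}{H} + \frac{H}{15}\right) = -9 + \frac{3}{H} - \frac{H}{15}$)
$w{\left(-8 \right)} X{\left(-33,-32 \right)} + S{\left(-14,b{\left(-4 \right)} \right)} = \left(-9 + \frac{3}{-8} - - \frac{8}{15}\right) \left(3 + 2 \left(-32\right)\right) - 4 = \left(-9 + 3 \left(- \frac{1}{8}\right) + \frac{8}{15}\right) \left(3 - 64\right) - 4 = \left(-9 - \frac{3}{8} + \frac{8}{15}\right) \left(-61\right) - 4 = \left(- \frac{1061}{120}\right) \left(-61\right) - 4 = \frac{64721}{120} - 4 = \frac{64241}{120}$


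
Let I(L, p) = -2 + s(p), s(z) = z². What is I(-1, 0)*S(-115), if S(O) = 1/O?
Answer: 2/115 ≈ 0.017391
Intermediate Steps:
I(L, p) = -2 + p²
I(-1, 0)*S(-115) = (-2 + 0²)/(-115) = (-2 + 0)*(-1/115) = -2*(-1/115) = 2/115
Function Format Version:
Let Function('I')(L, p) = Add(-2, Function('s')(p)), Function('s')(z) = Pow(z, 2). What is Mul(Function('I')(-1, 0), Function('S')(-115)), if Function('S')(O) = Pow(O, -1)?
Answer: Rational(2, 115) ≈ 0.017391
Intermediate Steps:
Function('I')(L, p) = Add(-2, Pow(p, 2))
Mul(Function('I')(-1, 0), Function('S')(-115)) = Mul(Add(-2, Pow(0, 2)), Pow(-115, -1)) = Mul(Add(-2, 0), Rational(-1, 115)) = Mul(-2, Rational(-1, 115)) = Rational(2, 115)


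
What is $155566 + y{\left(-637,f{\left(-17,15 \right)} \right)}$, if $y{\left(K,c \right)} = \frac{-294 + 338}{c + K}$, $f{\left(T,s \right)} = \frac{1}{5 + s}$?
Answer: $\frac{1981754394}{12739} \approx 1.5557 \cdot 10^{5}$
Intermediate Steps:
$y{\left(K,c \right)} = \frac{44}{K + c}$
$155566 + y{\left(-637,f{\left(-17,15 \right)} \right)} = 155566 + \frac{44}{-637 + \frac{1}{5 + 15}} = 155566 + \frac{44}{-637 + \frac{1}{20}} = 155566 + \frac{44}{- \frac{12739}{20}} = 155566 + 44 \left(- \frac{20}{12739}\right) = 155566 - \frac{880}{12739} = \frac{1981754394}{12739}$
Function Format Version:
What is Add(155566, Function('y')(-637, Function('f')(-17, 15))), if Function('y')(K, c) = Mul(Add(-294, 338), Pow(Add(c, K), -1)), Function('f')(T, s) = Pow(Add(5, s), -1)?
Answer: Rational(1981754394, 12739) ≈ 1.5557e+5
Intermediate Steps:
Function('y')(K, c) = Mul(44, Pow(Add(K, c), -1))
Add(155566, Function('y')(-637, Function('f')(-17, 15))) = Add(155566, Mul(44, Pow(Add(-637, Pow(Add(5, 15), -1)), -1))) = Add(155566, Mul(44, Pow(Add(-637, Pow(20, -1)), -1))) = Add(155566, Mul(44, Pow(Add(-637, Rational(1, 20)), -1))) = Add(155566, Mul(44, Pow(Rational(-12739, 20), -1))) = Add(155566, Mul(44, Rational(-20, 12739))) = Add(155566, Rational(-880, 12739)) = Rational(1981754394, 12739)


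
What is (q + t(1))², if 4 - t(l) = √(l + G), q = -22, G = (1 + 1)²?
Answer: (18 + √5)² ≈ 409.50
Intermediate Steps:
G = 4 (G = 2² = 4)
t(l) = 4 - √(4 + l) (t(l) = 4 - √(l + 4) = 4 - √(4 + l))
(q + t(1))² = (-22 + (4 - √(4 + 1)))² = (-22 + (4 - √5))² = (-18 - √5)²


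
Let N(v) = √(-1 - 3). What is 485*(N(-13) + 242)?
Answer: 117370 + 970*I ≈ 1.1737e+5 + 970.0*I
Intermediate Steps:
N(v) = 2*I (N(v) = √(-4) = 2*I)
485*(N(-13) + 242) = 485*(2*I + 242) = 485*(242 + 2*I) = 117370 + 970*I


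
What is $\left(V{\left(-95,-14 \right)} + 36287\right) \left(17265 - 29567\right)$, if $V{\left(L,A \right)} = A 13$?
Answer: $-444163710$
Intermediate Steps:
$V{\left(L,A \right)} = 13 A$
$\left(V{\left(-95,-14 \right)} + 36287\right) \left(17265 - 29567\right) = \left(13 \left(-14\right) + 36287\right) \left(17265 - 29567\right) = \left(-182 + 36287\right) \left(-12302\right) = 36105 \left(-12302\right) = -444163710$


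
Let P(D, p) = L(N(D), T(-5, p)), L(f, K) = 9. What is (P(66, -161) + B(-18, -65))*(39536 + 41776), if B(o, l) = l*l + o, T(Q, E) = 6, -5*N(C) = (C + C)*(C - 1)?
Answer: 342811392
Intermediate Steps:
N(C) = -2*C*(-1 + C)/5 (N(C) = -(C + C)*(C - 1)/5 = -2*C*(-1 + C)/5)
P(D, p) = 9
B(o, l) = o + l² (B(o, l) = l² + o = o + l²)
(P(66, -161) + B(-18, -65))*(39536 + 41776) = (9 + (-18 + (-65)²))*(39536 + 41776) = (9 + (-18 + 4225))*81312 = (9 + 4207)*81312 = 4216*81312 = 342811392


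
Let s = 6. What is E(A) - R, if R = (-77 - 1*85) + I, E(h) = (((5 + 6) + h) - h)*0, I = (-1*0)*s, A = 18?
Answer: 162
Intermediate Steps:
I = 0 (I = -1*0*6 = 0*6 = 0)
E(h) = 0 (E(h) = ((11 + h) - h)*0 = 11*0 = 0)
R = -162 (R = (-77 - 1*85) + 0 = (-77 - 85) + 0 = -162 + 0 = -162)
E(A) - R = 0 - 1*(-162) = 0 + 162 = 162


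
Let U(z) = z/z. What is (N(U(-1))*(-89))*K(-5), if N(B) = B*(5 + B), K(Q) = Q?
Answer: 2670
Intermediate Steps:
U(z) = 1
(N(U(-1))*(-89))*K(-5) = ((1*(5 + 1))*(-89))*(-5) = ((1*6)*(-89))*(-5) = (6*(-89))*(-5) = -534*(-5) = 2670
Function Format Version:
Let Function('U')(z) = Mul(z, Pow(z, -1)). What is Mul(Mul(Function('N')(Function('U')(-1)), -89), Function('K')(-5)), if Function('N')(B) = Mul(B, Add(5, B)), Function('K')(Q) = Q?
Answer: 2670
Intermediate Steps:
Function('U')(z) = 1
Mul(Mul(Function('N')(Function('U')(-1)), -89), Function('K')(-5)) = Mul(Mul(Mul(1, Add(5, 1)), -89), -5) = Mul(Mul(Mul(1, 6), -89), -5) = Mul(Mul(6, -89), -5) = Mul(-534, -5) = 2670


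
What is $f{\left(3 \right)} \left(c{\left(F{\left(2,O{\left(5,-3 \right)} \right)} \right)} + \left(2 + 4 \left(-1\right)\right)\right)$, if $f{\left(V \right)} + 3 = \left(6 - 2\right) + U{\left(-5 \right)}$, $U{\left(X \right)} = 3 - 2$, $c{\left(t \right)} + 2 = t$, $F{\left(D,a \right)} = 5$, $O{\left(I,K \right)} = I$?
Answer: $2$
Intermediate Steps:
$c{\left(t \right)} = -2 + t$
$U{\left(X \right)} = 1$ ($U{\left(X \right)} = 3 - 2 = 1$)
$f{\left(V \right)} = 2$ ($f{\left(V \right)} = -3 + \left(\left(6 - 2\right) + 1\right) = -3 + \left(4 + 1\right) = -3 + 5 = 2$)
$f{\left(3 \right)} \left(c{\left(F{\left(2,O{\left(5,-3 \right)} \right)} \right)} + \left(2 + 4 \left(-1\right)\right)\right) = 2 \left(\left(-2 + 5\right) + \left(2 + 4 \left(-1\right)\right)\right) = 2 \left(3 + \left(2 - 4\right)\right) = 2 \left(3 - 2\right) = 2 \cdot 1 = 2$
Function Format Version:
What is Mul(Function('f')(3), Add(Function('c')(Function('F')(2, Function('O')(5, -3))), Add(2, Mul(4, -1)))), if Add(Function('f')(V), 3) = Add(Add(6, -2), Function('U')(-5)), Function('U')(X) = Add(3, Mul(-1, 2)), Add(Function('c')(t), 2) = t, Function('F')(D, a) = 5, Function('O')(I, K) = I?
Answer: 2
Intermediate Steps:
Function('c')(t) = Add(-2, t)
Function('U')(X) = 1 (Function('U')(X) = Add(3, -2) = 1)
Function('f')(V) = 2 (Function('f')(V) = Add(-3, Add(Add(6, -2), 1)) = Add(-3, Add(4, 1)) = Add(-3, 5) = 2)
Mul(Function('f')(3), Add(Function('c')(Function('F')(2, Function('O')(5, -3))), Add(2, Mul(4, -1)))) = Mul(2, Add(Add(-2, 5), Add(2, Mul(4, -1)))) = Mul(2, Add(3, Add(2, -4))) = Mul(2, Add(3, -2)) = Mul(2, 1) = 2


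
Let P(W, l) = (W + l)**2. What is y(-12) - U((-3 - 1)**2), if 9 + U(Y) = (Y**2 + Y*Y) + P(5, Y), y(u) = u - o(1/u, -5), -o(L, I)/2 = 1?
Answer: -954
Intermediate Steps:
o(L, I) = -2 (o(L, I) = -2*1 = -2)
y(u) = 2 + u (y(u) = u - 1*(-2) = u + 2 = 2 + u)
U(Y) = -9 + (5 + Y)**2 + 2*Y**2 (U(Y) = -9 + ((Y**2 + Y*Y) + (5 + Y)**2) = -9 + ((Y**2 + Y**2) + (5 + Y)**2) = -9 + (2*Y**2 + (5 + Y)**2) = -9 + ((5 + Y)**2 + 2*Y**2) = -9 + (5 + Y)**2 + 2*Y**2)
y(-12) - U((-3 - 1)**2) = (2 - 12) - (16 + 3*((-3 - 1)**2)**2 + 10*(-3 - 1)**2) = -10 - (16 + 3*((-4)**2)**2 + 10*(-4)**2) = -10 - (16 + 3*16**2 + 10*16) = -10 - (16 + 3*256 + 160) = -10 - (16 + 768 + 160) = -10 - 1*944 = -10 - 944 = -954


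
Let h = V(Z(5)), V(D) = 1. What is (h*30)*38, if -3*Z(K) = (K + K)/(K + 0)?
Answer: 1140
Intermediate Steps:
Z(K) = -2/3 (Z(K) = -(K + K)/(3*(K + 0)) = -2*K/(3*K) = -1/3*2 = -2/3)
h = 1
(h*30)*38 = (1*30)*38 = 30*38 = 1140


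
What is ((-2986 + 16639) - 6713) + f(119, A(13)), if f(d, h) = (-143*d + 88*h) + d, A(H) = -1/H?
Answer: -129542/13 ≈ -9964.8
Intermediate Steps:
f(d, h) = -142*d + 88*h
((-2986 + 16639) - 6713) + f(119, A(13)) = ((-2986 + 16639) - 6713) + (-142*119 + 88*(-1/13)) = (13653 - 6713) + (-16898 + 88*(-1*1/13)) = 6940 + (-16898 + 88*(-1/13)) = 6940 + (-16898 - 88/13) = 6940 - 219762/13 = -129542/13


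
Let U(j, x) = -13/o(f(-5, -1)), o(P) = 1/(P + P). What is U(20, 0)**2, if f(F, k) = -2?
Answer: 2704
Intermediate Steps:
o(P) = 1/(2*P)
U(j, x) = 52 (U(j, x) = -13/((1/2)/(-2)) = -13/((1/2)*(-1/2)) = -13/(-1/4) = -13*(-4) = 52)
U(20, 0)**2 = 52**2 = 2704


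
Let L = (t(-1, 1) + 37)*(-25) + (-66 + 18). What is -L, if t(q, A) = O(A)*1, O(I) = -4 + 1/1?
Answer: 898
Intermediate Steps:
O(I) = -3 (O(I) = -4 + 1 = -3)
t(q, A) = -3 (t(q, A) = -3*1 = -3)
L = -898 (L = (-3 + 37)*(-25) + (-66 + 18) = 34*(-25) - 48 = -850 - 48 = -898)
-L = -1*(-898) = 898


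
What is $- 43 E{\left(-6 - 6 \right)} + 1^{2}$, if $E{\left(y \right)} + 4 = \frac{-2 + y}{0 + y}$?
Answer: $\frac{737}{6} \approx 122.83$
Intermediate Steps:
$E{\left(y \right)} = -4 + \frac{-2 + y}{y}$ ($E{\left(y \right)} = -4 + \frac{-2 + y}{0 + y} = -4 + \frac{-2 + y}{y}$)
$- 43 E{\left(-6 - 6 \right)} + 1^{2} = - 43 \left(-3 - \frac{2}{-6 - 6}\right) + 1^{2} = - 43 \left(-3 - \frac{2}{-6 - 6}\right) + 1 = - 43 \left(-3 - \frac{2}{-12}\right) + 1 = - 43 \left(-3 - - \frac{1}{6}\right) + 1 = - 43 \left(-3 + \frac{1}{6}\right) + 1 = \left(-43\right) \left(- \frac{17}{6}\right) + 1 = \frac{731}{6} + 1 = \frac{737}{6}$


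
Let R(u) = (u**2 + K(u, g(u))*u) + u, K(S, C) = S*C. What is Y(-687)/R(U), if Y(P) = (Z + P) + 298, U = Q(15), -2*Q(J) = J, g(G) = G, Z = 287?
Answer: 272/995 ≈ 0.27337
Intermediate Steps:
Q(J) = -J/2
U = -15/2 (U = -1/2*15 = -15/2 ≈ -7.5000)
K(S, C) = C*S
R(u) = u + u**2 + u**3 (R(u) = (u**2 + (u*u)*u) + u = (u**2 + u**2*u) + u = (u**2 + u**3) + u = u + u**2 + u**3)
Y(P) = 585 + P (Y(P) = (287 + P) + 298 = 585 + P)
Y(-687)/R(U) = (585 - 687)/((-15*(1 - 15/2 + (-15/2)**2)/2)) = -102*(-2/(15*(1 - 15/2 + 225/4))) = -102/((-15/2*199/4)) = -102/(-2985/8) = -102*(-8/2985) = 272/995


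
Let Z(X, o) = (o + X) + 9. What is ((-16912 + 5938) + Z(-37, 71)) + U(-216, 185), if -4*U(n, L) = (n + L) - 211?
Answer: -21741/2 ≈ -10871.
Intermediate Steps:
U(n, L) = 211/4 - L/4 - n/4 (U(n, L) = -((n + L) - 211)/4 = -((L + n) - 211)/4 = -(-211 + L + n)/4 = 211/4 - L/4 - n/4)
Z(X, o) = 9 + X + o (Z(X, o) = (X + o) + 9 = 9 + X + o)
((-16912 + 5938) + Z(-37, 71)) + U(-216, 185) = ((-16912 + 5938) + (9 - 37 + 71)) + (211/4 - ¼*185 - ¼*(-216)) = (-10974 + 43) + (211/4 - 185/4 + 54) = -10931 + 121/2 = -21741/2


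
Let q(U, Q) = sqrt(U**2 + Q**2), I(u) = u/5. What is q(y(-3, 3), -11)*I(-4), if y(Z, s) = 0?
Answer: -44/5 ≈ -8.8000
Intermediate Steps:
I(u) = u/5 (I(u) = u*(1/5) = u/5)
q(U, Q) = sqrt(Q**2 + U**2)
q(y(-3, 3), -11)*I(-4) = sqrt((-11)**2 + 0**2)*((1/5)*(-4)) = sqrt(121 + 0)*(-4/5) = sqrt(121)*(-4/5) = 11*(-4/5) = -44/5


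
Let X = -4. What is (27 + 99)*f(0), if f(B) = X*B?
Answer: 0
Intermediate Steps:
f(B) = -4*B
(27 + 99)*f(0) = (27 + 99)*(-4*0) = 126*0 = 0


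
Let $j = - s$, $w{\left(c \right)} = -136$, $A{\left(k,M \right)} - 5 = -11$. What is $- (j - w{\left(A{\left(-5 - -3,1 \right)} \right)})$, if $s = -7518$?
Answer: $-7654$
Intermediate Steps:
$A{\left(k,M \right)} = -6$ ($A{\left(k,M \right)} = 5 - 11 = -6$)
$j = 7518$ ($j = \left(-1\right) \left(-7518\right) = 7518$)
$- (j - w{\left(A{\left(-5 - -3,1 \right)} \right)}) = - (7518 - -136) = - (7518 + 136) = \left(-1\right) 7654 = -7654$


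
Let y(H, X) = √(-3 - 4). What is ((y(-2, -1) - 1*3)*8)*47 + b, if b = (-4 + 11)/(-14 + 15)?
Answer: -1121 + 376*I*√7 ≈ -1121.0 + 994.8*I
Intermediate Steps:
y(H, X) = I*√7 (y(H, X) = √(-7) = I*√7)
b = 7 (b = 7/1 = 7*1 = 7)
((y(-2, -1) - 1*3)*8)*47 + b = ((I*√7 - 1*3)*8)*47 + 7 = ((I*√7 - 3)*8)*47 + 7 = ((-3 + I*√7)*8)*47 + 7 = (-24 + 8*I*√7)*47 + 7 = (-1128 + 376*I*√7) + 7 = -1121 + 376*I*√7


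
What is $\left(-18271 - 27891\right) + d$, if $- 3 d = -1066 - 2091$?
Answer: $- \frac{135329}{3} \approx -45110.0$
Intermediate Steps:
$d = \frac{3157}{3}$ ($d = - \frac{-1066 - 2091}{3} = \left(- \frac{1}{3}\right) \left(-3157\right) = \frac{3157}{3} \approx 1052.3$)
$\left(-18271 - 27891\right) + d = \left(-18271 - 27891\right) + \frac{3157}{3} = -46162 + \frac{3157}{3} = - \frac{135329}{3}$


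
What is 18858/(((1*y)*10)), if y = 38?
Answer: 9429/190 ≈ 49.626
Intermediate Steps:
18858/(((1*y)*10)) = 18858/(((1*38)*10)) = 18858/((38*10)) = 18858/380 = 18858*(1/380) = 9429/190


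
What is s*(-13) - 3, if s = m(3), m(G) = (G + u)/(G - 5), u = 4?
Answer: 85/2 ≈ 42.500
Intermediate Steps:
m(G) = (4 + G)/(-5 + G) (m(G) = (G + 4)/(G - 5) = (4 + G)/(-5 + G))
s = -7/2 (s = (4 + 3)/(-5 + 3) = 7/(-2) = -½*7 = -7/2 ≈ -3.5000)
s*(-13) - 3 = -7/2*(-13) - 3 = 91/2 - 3 = 85/2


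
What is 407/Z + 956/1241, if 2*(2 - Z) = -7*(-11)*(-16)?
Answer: 1095895/766938 ≈ 1.4289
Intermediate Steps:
Z = 618 (Z = 2 - (-7*(-11))*(-16)/2 = 2 - 77*(-16)/2 = 2 - ½*(-1232) = 2 + 616 = 618)
407/Z + 956/1241 = 407/618 + 956/1241 = 1095895/766938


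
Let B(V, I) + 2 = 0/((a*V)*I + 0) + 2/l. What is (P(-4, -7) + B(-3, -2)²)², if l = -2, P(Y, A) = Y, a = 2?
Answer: 25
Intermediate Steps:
B(V, I) = -3 (B(V, I) = -2 + (0/((2*V)*I + 0) + 2/(-2)) = -2 + (0/(2*I*V + 0) + 2*(-½)) = -2 + (0/((2*I*V)) - 1) = -2 + (0*(1/(2*I*V)) - 1) = -2 + (0 - 1) = -2 - 1 = -3)
(P(-4, -7) + B(-3, -2)²)² = (-4 + (-3)²)² = (-4 + 9)² = 5² = 25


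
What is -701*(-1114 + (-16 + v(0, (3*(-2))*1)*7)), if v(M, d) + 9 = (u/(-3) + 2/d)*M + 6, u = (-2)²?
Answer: 806851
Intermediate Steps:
u = 4
v(M, d) = -3 + M*(-4/3 + 2/d) (v(M, d) = -9 + ((4/(-3) + 2/d)*M + 6) = -9 + ((4*(-⅓) + 2/d)*M + 6) = -9 + ((-4/3 + 2/d)*M + 6) = -9 + (M*(-4/3 + 2/d) + 6) = -9 + (6 + M*(-4/3 + 2/d)) = -3 + M*(-4/3 + 2/d))
-701*(-1114 + (-16 + v(0, (3*(-2))*1)*7)) = -701*(-1114 + (-16 + (-3 - 4/3*0 + 2*0/((3*(-2))*1))*7)) = -701*(-1114 + (-16 + (-3 + 0 + 2*0/(-6*1))*7)) = -701*(-1114 + (-16 + (-3 + 0 + 2*0/(-6))*7)) = -701*(-1114 + (-16 + (-3 + 0 + 2*0*(-⅙))*7)) = -701*(-1114 + (-16 + (-3 + 0 + 0)*7)) = -701*(-1114 + (-16 - 3*7)) = -701*(-1114 + (-16 - 21)) = -701*(-1114 - 37) = -701*(-1151) = 806851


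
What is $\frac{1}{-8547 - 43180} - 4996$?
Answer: $- \frac{258428093}{51727} \approx -4996.0$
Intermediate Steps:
$\frac{1}{-8547 - 43180} - 4996 = \frac{1}{-51727} - 4996 = - \frac{1}{51727} - 4996 = - \frac{258428093}{51727}$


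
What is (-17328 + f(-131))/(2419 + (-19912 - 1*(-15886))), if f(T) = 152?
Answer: 17176/1607 ≈ 10.688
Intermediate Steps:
(-17328 + f(-131))/(2419 + (-19912 - 1*(-15886))) = (-17328 + 152)/(2419 + (-19912 - 1*(-15886))) = -17176/(2419 + (-19912 + 15886)) = -17176/(2419 - 4026) = -17176/(-1607) = -17176*(-1/1607) = 17176/1607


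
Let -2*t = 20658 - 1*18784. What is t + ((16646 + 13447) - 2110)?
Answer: 27046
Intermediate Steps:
t = -937 (t = -(20658 - 1*18784)/2 = -(20658 - 18784)/2 = -½*1874 = -937)
t + ((16646 + 13447) - 2110) = -937 + ((16646 + 13447) - 2110) = -937 + (30093 - 2110) = -937 + 27983 = 27046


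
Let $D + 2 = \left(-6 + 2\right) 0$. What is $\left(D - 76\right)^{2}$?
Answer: $6084$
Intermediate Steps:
$D = -2$ ($D = -2 + \left(-6 + 2\right) 0 = -2 - 0 = -2 + 0 = -2$)
$\left(D - 76\right)^{2} = \left(-2 - 76\right)^{2} = \left(-78\right)^{2} = 6084$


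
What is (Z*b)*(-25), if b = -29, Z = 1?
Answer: 725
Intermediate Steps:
(Z*b)*(-25) = (1*(-29))*(-25) = -29*(-25) = 725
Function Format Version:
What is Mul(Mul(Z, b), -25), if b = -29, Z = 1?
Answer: 725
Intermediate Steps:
Mul(Mul(Z, b), -25) = Mul(Mul(1, -29), -25) = Mul(-29, -25) = 725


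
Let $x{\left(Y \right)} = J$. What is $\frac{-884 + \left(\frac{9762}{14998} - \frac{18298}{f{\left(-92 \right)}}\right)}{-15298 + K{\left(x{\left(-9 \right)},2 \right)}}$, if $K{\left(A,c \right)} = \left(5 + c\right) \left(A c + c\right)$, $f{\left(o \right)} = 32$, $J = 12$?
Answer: $\frac{174596111}{1813678144} \approx 0.096266$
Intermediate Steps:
$x{\left(Y \right)} = 12$
$K{\left(A,c \right)} = \left(5 + c\right) \left(c + A c\right)$
$\frac{-884 + \left(\frac{9762}{14998} - \frac{18298}{f{\left(-92 \right)}}\right)}{-15298 + K{\left(x{\left(-9 \right)},2 \right)}} = \frac{-884 + \left(\frac{9762}{14998} - \frac{18298}{32}\right)}{-15298 + 2 \left(5 + 2 + 5 \cdot 12 + 12 \cdot 2\right)} = \frac{-884 + \left(9762 \cdot \frac{1}{14998} - \frac{9149}{16}\right)}{-15298 + 2 \left(5 + 2 + 60 + 24\right)} = \frac{-884 + \left(\frac{4881}{7499} - \frac{9149}{16}\right)}{-15298 + 2 \cdot 91} = \frac{-884 - \frac{68530255}{119984}}{-15298 + 182} = - \frac{174596111}{119984 \left(-15116\right)} = \left(- \frac{174596111}{119984}\right) \left(- \frac{1}{15116}\right) = \frac{174596111}{1813678144}$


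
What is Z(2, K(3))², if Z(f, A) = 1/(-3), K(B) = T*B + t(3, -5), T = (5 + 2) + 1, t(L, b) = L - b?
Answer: ⅑ ≈ 0.11111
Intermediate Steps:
T = 8 (T = 7 + 1 = 8)
K(B) = 8 + 8*B (K(B) = 8*B + (3 - 1*(-5)) = 8*B + (3 + 5) = 8*B + 8 = 8 + 8*B)
Z(f, A) = -⅓
Z(2, K(3))² = (-⅓)² = ⅑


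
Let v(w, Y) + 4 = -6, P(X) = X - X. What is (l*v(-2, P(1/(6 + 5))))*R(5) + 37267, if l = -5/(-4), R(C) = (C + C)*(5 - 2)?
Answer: 36892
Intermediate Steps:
P(X) = 0
v(w, Y) = -10 (v(w, Y) = -4 - 6 = -10)
R(C) = 6*C (R(C) = (2*C)*3 = 6*C)
l = 5/4 (l = -5*(-¼) = 5/4 ≈ 1.2500)
(l*v(-2, P(1/(6 + 5))))*R(5) + 37267 = ((5/4)*(-10))*(6*5) + 37267 = -25/2*30 + 37267 = -375 + 37267 = 36892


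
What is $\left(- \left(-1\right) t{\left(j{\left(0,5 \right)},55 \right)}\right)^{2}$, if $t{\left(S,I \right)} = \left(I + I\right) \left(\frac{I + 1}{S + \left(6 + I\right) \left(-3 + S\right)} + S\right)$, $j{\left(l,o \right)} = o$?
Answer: $\frac{5777520100}{16129} \approx 3.5821 \cdot 10^{5}$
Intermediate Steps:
$t{\left(S,I \right)} = 2 I \left(S + \frac{1 + I}{S + \left(-3 + S\right) \left(6 + I\right)}\right)$ ($t{\left(S,I \right)} = 2 I \left(\frac{1 + I}{S + \left(-3 + S\right) \left(6 + I\right)} + S\right) = 2 I \left(S + \frac{1 + I}{S + \left(-3 + S\right) \left(6 + I\right)}\right)$)
$\left(- \left(-1\right) t{\left(j{\left(0,5 \right)},55 \right)}\right)^{2} = \left(- \left(-1\right) 2 \cdot 55 \frac{1}{-18 - 165 + 7 \cdot 5 + 55 \cdot 5} \left(1 + 55 - 90 + 7 \cdot 5^{2} + 55 \cdot 5^{2} - 165 \cdot 5\right)\right)^{2} = \left(- \left(-1\right) 2 \cdot 55 \frac{1}{-18 - 165 + 35 + 275} \left(1 + 55 - 90 + 7 \cdot 25 + 55 \cdot 25 - 825\right)\right)^{2} = \left(- \left(-1\right) 2 \cdot 55 \cdot \frac{1}{127} \left(1 + 55 - 90 + 175 + 1375 - 825\right)\right)^{2} = \left(- \left(-1\right) 2 \cdot 55 \cdot \frac{1}{127} \cdot 691\right)^{2} = \left(- \frac{\left(-1\right) 76010}{127}\right)^{2} = \left(\left(-1\right) \left(- \frac{76010}{127}\right)\right)^{2} = \left(\frac{76010}{127}\right)^{2} = \frac{5777520100}{16129}$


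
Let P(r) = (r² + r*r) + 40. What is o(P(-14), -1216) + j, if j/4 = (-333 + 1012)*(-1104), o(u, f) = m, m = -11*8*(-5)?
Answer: -2998024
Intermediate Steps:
m = 440 (m = -88*(-5) = 440)
P(r) = 40 + 2*r² (P(r) = (r² + r²) + 40 = 2*r² + 40 = 40 + 2*r²)
o(u, f) = 440
j = -2998464 (j = 4*((-333 + 1012)*(-1104)) = 4*(679*(-1104)) = 4*(-749616) = -2998464)
o(P(-14), -1216) + j = 440 - 2998464 = -2998024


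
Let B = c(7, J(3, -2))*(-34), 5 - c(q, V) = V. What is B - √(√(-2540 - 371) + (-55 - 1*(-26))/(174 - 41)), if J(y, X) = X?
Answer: -238 - √(-3857 + 17689*I*√2911)/133 ≈ -243.18 - 5.2044*I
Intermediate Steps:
c(q, V) = 5 - V
B = -238 (B = (5 - 1*(-2))*(-34) = (5 + 2)*(-34) = 7*(-34) = -238)
B - √(√(-2540 - 371) + (-55 - 1*(-26))/(174 - 41)) = -238 - √(√(-2540 - 371) + (-55 - 1*(-26))/(174 - 41)) = -238 - √(√(-2911) + (-55 + 26)/133) = -238 - √(I*√2911 + (1/133)*(-29)) = -238 - √(I*√2911 - 29/133) = -238 - √(-29/133 + I*√2911)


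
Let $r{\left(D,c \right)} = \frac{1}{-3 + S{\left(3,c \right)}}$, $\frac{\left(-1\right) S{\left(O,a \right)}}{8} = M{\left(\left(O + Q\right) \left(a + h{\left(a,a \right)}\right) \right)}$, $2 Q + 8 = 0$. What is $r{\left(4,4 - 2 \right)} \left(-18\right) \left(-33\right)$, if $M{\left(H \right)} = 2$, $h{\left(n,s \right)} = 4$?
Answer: $- \frac{594}{19} \approx -31.263$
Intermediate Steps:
$Q = -4$ ($Q = -4 + \frac{1}{2} \cdot 0 = -4 + 0 = -4$)
$S{\left(O,a \right)} = -16$ ($S{\left(O,a \right)} = \left(-8\right) 2 = -16$)
$r{\left(D,c \right)} = - \frac{1}{19}$ ($r{\left(D,c \right)} = \frac{1}{-3 - 16} = \frac{1}{-19} = - \frac{1}{19}$)
$r{\left(4,4 - 2 \right)} \left(-18\right) \left(-33\right) = \left(- \frac{1}{19}\right) \left(-18\right) \left(-33\right) = \frac{18}{19} \left(-33\right) = - \frac{594}{19}$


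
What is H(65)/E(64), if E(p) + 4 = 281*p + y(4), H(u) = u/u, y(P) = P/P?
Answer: 1/17981 ≈ 5.5614e-5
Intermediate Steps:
y(P) = 1
H(u) = 1
E(p) = -3 + 281*p (E(p) = -4 + (281*p + 1) = -4 + (1 + 281*p) = -3 + 281*p)
H(65)/E(64) = 1/(-3 + 281*64) = 1/(-3 + 17984) = 1/17981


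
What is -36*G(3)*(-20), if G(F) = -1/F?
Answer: -240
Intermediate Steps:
-36*G(3)*(-20) = -(-36)/3*(-20) = -36*(-⅓)*(-20) = 12*(-20) = -240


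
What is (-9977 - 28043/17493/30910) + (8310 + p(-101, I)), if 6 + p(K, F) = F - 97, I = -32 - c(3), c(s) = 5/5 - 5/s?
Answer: -973996506883/540708630 ≈ -1801.3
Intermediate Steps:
c(s) = 1 - 5/s (c(s) = 5*(⅕) - 5/s = 1 - 5/s)
I = -94/3 (I = -32 - (-5 + 3)/3 = -32 - (-2)/3 = -32 - 1*(-⅔) = -32 + ⅔ = -94/3 ≈ -31.333)
p(K, F) = -103 + F (p(K, F) = -6 + (F - 97) = -6 + (-97 + F) = -103 + F)
(-9977 - 28043/17493/30910) + (8310 + p(-101, I)) = (-9977 - 28043/17493/30910) + (8310 + (-103 - 94/3)) = (-9977 - 28043*1/17493*(1/30910)) + (8310 - 403/3) = (-9977 - 28043/17493*1/30910) + 24527/3 = (-9977 - 28043/540708630) + 24527/3 = -5394650029553/540708630 + 24527/3 = -973996506883/540708630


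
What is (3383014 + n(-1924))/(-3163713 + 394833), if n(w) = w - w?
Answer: -1691507/1384440 ≈ -1.2218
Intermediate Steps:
n(w) = 0
(3383014 + n(-1924))/(-3163713 + 394833) = (3383014 + 0)/(-3163713 + 394833) = 3383014/(-2768880) = 3383014*(-1/2768880) = -1691507/1384440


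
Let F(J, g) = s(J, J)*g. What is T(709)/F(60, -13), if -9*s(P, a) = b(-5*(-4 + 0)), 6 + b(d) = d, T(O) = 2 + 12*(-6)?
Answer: -45/13 ≈ -3.4615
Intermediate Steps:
T(O) = -70 (T(O) = 2 - 72 = -70)
b(d) = -6 + d
s(P, a) = -14/9 (s(P, a) = -(-6 - 5*(-4 + 0))/9 = -(-6 - 5*(-4))/9 = -(-6 + 20)/9 = -⅑*14 = -14/9)
F(J, g) = -14*g/9
T(709)/F(60, -13) = -70/((-14/9*(-13))) = -70/182/9 = -70*9/182 = -45/13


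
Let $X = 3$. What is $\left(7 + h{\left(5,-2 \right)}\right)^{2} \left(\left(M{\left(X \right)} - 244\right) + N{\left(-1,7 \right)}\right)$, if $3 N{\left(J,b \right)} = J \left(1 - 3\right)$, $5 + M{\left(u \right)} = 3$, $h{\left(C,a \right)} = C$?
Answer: $-35328$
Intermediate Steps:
$M{\left(u \right)} = -2$ ($M{\left(u \right)} = -5 + 3 = -2$)
$N{\left(J,b \right)} = - \frac{2 J}{3}$ ($N{\left(J,b \right)} = \frac{J \left(1 - 3\right)}{3} = \frac{J \left(-2\right)}{3} = \frac{\left(-2\right) J}{3} = - \frac{2 J}{3}$)
$\left(7 + h{\left(5,-2 \right)}\right)^{2} \left(\left(M{\left(X \right)} - 244\right) + N{\left(-1,7 \right)}\right) = \left(7 + 5\right)^{2} \left(\left(-2 - 244\right) - - \frac{2}{3}\right) = 12^{2} \left(-246 + \frac{2}{3}\right) = 144 \left(- \frac{736}{3}\right) = -35328$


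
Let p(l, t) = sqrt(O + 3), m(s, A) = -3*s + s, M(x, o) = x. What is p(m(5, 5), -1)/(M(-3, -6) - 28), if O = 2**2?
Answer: -sqrt(7)/31 ≈ -0.085347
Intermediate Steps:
m(s, A) = -2*s
O = 4
p(l, t) = sqrt(7) (p(l, t) = sqrt(4 + 3) = sqrt(7))
p(m(5, 5), -1)/(M(-3, -6) - 28) = sqrt(7)/(-3 - 28) = sqrt(7)/(-31) = -sqrt(7)/31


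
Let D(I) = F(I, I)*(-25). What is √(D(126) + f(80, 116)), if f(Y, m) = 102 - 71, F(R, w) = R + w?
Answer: I*√6269 ≈ 79.177*I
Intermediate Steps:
D(I) = -50*I (D(I) = (I + I)*(-25) = (2*I)*(-25) = -50*I)
f(Y, m) = 31
√(D(126) + f(80, 116)) = √(-50*126 + 31) = √(-6300 + 31) = √(-6269) = I*√6269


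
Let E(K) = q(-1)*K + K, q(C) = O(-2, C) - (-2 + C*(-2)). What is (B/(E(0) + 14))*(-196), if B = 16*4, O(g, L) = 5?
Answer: -896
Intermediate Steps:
q(C) = 7 + 2*C (q(C) = 5 - (-2 + C*(-2)) = 5 - (-2 - 2*C) = 5 + (2 + 2*C) = 7 + 2*C)
B = 64
E(K) = 6*K (E(K) = (7 + 2*(-1))*K + K = (7 - 2)*K + K = 5*K + K = 6*K)
(B/(E(0) + 14))*(-196) = (64/(6*0 + 14))*(-196) = (64/(0 + 14))*(-196) = (64/14)*(-196) = (64*(1/14))*(-196) = (32/7)*(-196) = -896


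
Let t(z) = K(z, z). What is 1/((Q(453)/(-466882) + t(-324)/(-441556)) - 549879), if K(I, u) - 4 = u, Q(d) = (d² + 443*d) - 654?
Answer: -25769318549/14170029462418304 ≈ -1.8186e-6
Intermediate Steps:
Q(d) = -654 + d² + 443*d
K(I, u) = 4 + u
t(z) = 4 + z
1/((Q(453)/(-466882) + t(-324)/(-441556)) - 549879) = 1/(((-654 + 453² + 443*453)/(-466882) + (4 - 324)/(-441556)) - 549879) = 1/(((-654 + 205209 + 200679)*(-1/466882) - 320*(-1/441556)) - 549879) = 1/((405234*(-1/466882) + 80/110389) - 549879) = 1/((-202617/233441 + 80/110389) - 549879) = 1/(-22348012733/25769318549 - 549879) = 1/(-14170029462418304/25769318549) = -25769318549/14170029462418304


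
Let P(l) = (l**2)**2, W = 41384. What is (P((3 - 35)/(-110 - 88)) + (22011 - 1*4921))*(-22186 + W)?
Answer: 31516562697925948/96059601 ≈ 3.2809e+8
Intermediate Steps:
P(l) = l**4
(P((3 - 35)/(-110 - 88)) + (22011 - 1*4921))*(-22186 + W) = (((3 - 35)/(-110 - 88))**4 + (22011 - 1*4921))*(-22186 + 41384) = ((-32/(-198))**4 + (22011 - 4921))*19198 = ((-32*(-1/198))**4 + 17090)*19198 = ((16/99)**4 + 17090)*19198 = (65536/96059601 + 17090)*19198 = (1641658646626/96059601)*19198 = 31516562697925948/96059601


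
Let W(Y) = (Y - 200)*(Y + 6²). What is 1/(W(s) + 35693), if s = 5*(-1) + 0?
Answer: 1/29338 ≈ 3.4085e-5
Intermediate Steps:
s = -5 (s = -5 + 0 = -5)
W(Y) = (-200 + Y)*(36 + Y) (W(Y) = (-200 + Y)*(Y + 36) = (-200 + Y)*(36 + Y))
1/(W(s) + 35693) = 1/((-7200 + (-5)² - 164*(-5)) + 35693) = 1/((-7200 + 25 + 820) + 35693) = 1/(-6355 + 35693) = 1/29338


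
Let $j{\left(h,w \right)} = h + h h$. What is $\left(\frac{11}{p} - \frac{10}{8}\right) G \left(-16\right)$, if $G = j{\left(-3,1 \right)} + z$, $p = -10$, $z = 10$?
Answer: $\frac{3008}{5} \approx 601.6$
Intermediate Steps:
$j{\left(h,w \right)} = h + h^{2}$
$G = 16$ ($G = - 3 \left(1 - 3\right) + 10 = \left(-3\right) \left(-2\right) + 10 = 6 + 10 = 16$)
$\left(\frac{11}{p} - \frac{10}{8}\right) G \left(-16\right) = \left(\frac{11}{-10} - \frac{10}{8}\right) 16 \left(-16\right) = \left(11 \left(- \frac{1}{10}\right) - \frac{5}{4}\right) 16 \left(-16\right) = \left(- \frac{11}{10} - \frac{5}{4}\right) 16 \left(-16\right) = \left(- \frac{47}{20}\right) 16 \left(-16\right) = \left(- \frac{188}{5}\right) \left(-16\right) = \frac{3008}{5}$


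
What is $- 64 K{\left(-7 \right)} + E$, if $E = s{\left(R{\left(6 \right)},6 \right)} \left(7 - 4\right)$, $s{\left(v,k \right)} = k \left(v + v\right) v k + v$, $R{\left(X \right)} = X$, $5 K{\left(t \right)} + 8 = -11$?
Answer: $\frac{40186}{5} \approx 8037.2$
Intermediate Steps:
$K{\left(t \right)} = - \frac{19}{5}$ ($K{\left(t \right)} = - \frac{8}{5} + \frac{1}{5} \left(-11\right) = - \frac{8}{5} - \frac{11}{5} = - \frac{19}{5}$)
$s{\left(v,k \right)} = v + 2 k^{2} v^{2}$ ($s{\left(v,k \right)} = k 2 v v k + v = 2 k v v k + v = 2 k v^{2} k + v = 2 k^{2} v^{2} + v = v + 2 k^{2} v^{2}$)
$E = 7794$ ($E = 6 \left(1 + 2 \cdot 6 \cdot 6^{2}\right) \left(7 - 4\right) = 6 \left(1 + 2 \cdot 6 \cdot 36\right) 3 = 6 \left(1 + 432\right) 3 = 6 \cdot 433 \cdot 3 = 2598 \cdot 3 = 7794$)
$- 64 K{\left(-7 \right)} + E = \left(-64\right) \left(- \frac{19}{5}\right) + 7794 = \frac{1216}{5} + 7794 = \frac{40186}{5}$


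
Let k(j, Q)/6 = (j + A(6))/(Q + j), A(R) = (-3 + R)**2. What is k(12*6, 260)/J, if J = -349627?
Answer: -243/58038082 ≈ -4.1869e-6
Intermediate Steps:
k(j, Q) = 6*(9 + j)/(Q + j) (k(j, Q) = 6*((j + (-3 + 6)**2)/(Q + j)) = 6*((j + 3**2)/(Q + j)) = 6*((j + 9)/(Q + j)) = 6*((9 + j)/(Q + j)) = 6*(9 + j)/(Q + j))
k(12*6, 260)/J = (6*(9 + 12*6)/(260 + 12*6))/(-349627) = (6*(9 + 72)/(260 + 72))*(-1/349627) = (6*81/332)*(-1/349627) = (6*(1/332)*81)*(-1/349627) = (243/166)*(-1/349627) = -243/58038082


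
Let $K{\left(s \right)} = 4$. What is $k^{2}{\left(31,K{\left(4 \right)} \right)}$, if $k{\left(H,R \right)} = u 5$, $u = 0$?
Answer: $0$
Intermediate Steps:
$k{\left(H,R \right)} = 0$ ($k{\left(H,R \right)} = 0 \cdot 5 = 0$)
$k^{2}{\left(31,K{\left(4 \right)} \right)} = 0^{2} = 0$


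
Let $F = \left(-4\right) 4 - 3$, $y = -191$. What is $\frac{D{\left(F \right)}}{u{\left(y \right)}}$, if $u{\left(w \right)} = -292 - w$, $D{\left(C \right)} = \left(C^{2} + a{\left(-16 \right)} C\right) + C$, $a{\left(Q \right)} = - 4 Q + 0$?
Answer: $\frac{874}{101} \approx 8.6535$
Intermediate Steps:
$a{\left(Q \right)} = - 4 Q$
$F = -19$ ($F = -16 - 3 = -19$)
$D{\left(C \right)} = C^{2} + 65 C$ ($D{\left(C \right)} = \left(C^{2} + \left(-4\right) \left(-16\right) C\right) + C = \left(C^{2} + 64 C\right) + C = C^{2} + 65 C$)
$\frac{D{\left(F \right)}}{u{\left(y \right)}} = \frac{\left(-19\right) \left(65 - 19\right)}{-292 - -191} = \frac{\left(-19\right) 46}{-292 + 191} = - \frac{874}{-101} = \left(-874\right) \left(- \frac{1}{101}\right) = \frac{874}{101}$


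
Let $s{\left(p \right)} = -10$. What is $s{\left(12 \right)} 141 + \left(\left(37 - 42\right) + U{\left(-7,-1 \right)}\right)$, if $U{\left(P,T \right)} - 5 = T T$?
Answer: $-1409$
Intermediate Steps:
$U{\left(P,T \right)} = 5 + T^{2}$ ($U{\left(P,T \right)} = 5 + T T = 5 + T^{2}$)
$s{\left(12 \right)} 141 + \left(\left(37 - 42\right) + U{\left(-7,-1 \right)}\right) = \left(-10\right) 141 + \left(\left(37 - 42\right) + \left(5 + \left(-1\right)^{2}\right)\right) = -1410 + \left(-5 + \left(5 + 1\right)\right) = -1410 + \left(-5 + 6\right) = -1410 + 1 = -1409$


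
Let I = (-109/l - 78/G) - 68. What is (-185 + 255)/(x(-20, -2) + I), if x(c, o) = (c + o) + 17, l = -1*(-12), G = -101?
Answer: -84840/98549 ≈ -0.86089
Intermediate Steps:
l = 12
I = -92489/1212 (I = (-109/12 - 78/(-101)) - 68 = (-109*1/12 - 78*(-1/101)) - 68 = (-109/12 + 78/101) - 68 = -10073/1212 - 68 = -92489/1212 ≈ -76.311)
x(c, o) = 17 + c + o
(-185 + 255)/(x(-20, -2) + I) = (-185 + 255)/((17 - 20 - 2) - 92489/1212) = 70/(-5 - 92489/1212) = 70/(-98549/1212) = 70*(-1212/98549) = -84840/98549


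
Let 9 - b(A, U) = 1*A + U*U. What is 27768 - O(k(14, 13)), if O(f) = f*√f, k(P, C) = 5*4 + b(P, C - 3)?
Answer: 27768 + 85*I*√85 ≈ 27768.0 + 783.66*I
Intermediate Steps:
b(A, U) = 9 - A - U² (b(A, U) = 9 - (1*A + U*U) = 9 - (A + U²) = 9 + (-A - U²) = 9 - A - U²)
k(P, C) = 29 - P - (-3 + C)² (k(P, C) = 5*4 + (9 - P - (C - 3)²) = 20 + (9 - P - (-3 + C)²) = 29 - P - (-3 + C)²)
O(f) = f^(3/2)
27768 - O(k(14, 13)) = 27768 - (29 - 1*14 - (-3 + 13)²)^(3/2) = 27768 - (29 - 14 - 1*10²)^(3/2) = 27768 - (29 - 14 - 1*100)^(3/2) = 27768 - (29 - 14 - 100)^(3/2) = 27768 - (-85)^(3/2) = 27768 - (-85)*I*√85 = 27768 + 85*I*√85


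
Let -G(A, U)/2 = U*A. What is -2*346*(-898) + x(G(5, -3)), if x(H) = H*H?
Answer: 622316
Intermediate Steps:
G(A, U) = -2*A*U (G(A, U) = -2*U*A = -2*A*U)
x(H) = H**2
-2*346*(-898) + x(G(5, -3)) = -2*346*(-898) + (-2*5*(-3))**2 = -692*(-898) + 30**2 = 621416 + 900 = 622316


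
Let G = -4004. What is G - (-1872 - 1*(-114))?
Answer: -2246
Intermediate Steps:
G - (-1872 - 1*(-114)) = -4004 - (-1872 - 1*(-114)) = -4004 - (-1872 + 114) = -4004 - 1*(-1758) = -4004 + 1758 = -2246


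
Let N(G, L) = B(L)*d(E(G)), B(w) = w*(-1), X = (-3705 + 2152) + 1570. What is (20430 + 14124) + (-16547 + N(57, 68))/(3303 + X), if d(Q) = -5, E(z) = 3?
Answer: 114703073/3320 ≈ 34549.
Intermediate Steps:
X = 17 (X = -1553 + 1570 = 17)
B(w) = -w
N(G, L) = 5*L (N(G, L) = -L*(-5) = 5*L)
(20430 + 14124) + (-16547 + N(57, 68))/(3303 + X) = (20430 + 14124) + (-16547 + 5*68)/(3303 + 17) = 34554 + (-16547 + 340)/3320 = 34554 - 16207*1/3320 = 34554 - 16207/3320 = 114703073/3320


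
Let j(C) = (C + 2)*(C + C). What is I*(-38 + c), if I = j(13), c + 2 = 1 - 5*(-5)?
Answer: -5460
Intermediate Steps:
c = 24 (c = -2 + (1 - 5*(-5)) = -2 + (1 + 25) = -2 + 26 = 24)
j(C) = 2*C*(2 + C) (j(C) = (2 + C)*(2*C) = 2*C*(2 + C))
I = 390 (I = 2*13*(2 + 13) = 2*13*15 = 390)
I*(-38 + c) = 390*(-38 + 24) = 390*(-14) = -5460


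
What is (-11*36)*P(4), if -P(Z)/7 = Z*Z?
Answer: 44352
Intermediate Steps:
P(Z) = -7*Z**2 (P(Z) = -7*Z*Z = -7*Z**2)
(-11*36)*P(4) = (-11*36)*(-7*4**2) = -(-2772)*16 = -396*(-112) = 44352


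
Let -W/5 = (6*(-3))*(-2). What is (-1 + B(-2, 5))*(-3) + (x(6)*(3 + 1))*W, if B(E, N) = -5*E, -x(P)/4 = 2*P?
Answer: 34533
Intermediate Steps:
x(P) = -8*P
W = -180 (W = -5*6*(-3)*(-2) = -(-90)*(-2) = -5*36 = -180)
(-1 + B(-2, 5))*(-3) + (x(6)*(3 + 1))*W = (-1 - 5*(-2))*(-3) + ((-8*6)*(3 + 1))*(-180) = (-1 + 10)*(-3) - 48*4*(-180) = 9*(-3) - 192*(-180) = -27 + 34560 = 34533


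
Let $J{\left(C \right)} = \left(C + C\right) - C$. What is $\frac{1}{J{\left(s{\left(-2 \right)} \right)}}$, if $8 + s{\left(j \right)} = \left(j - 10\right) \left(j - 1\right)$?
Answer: $\frac{1}{28} \approx 0.035714$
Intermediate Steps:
$s{\left(j \right)} = -8 + \left(-1 + j\right) \left(-10 + j\right)$ ($s{\left(j \right)} = -8 + \left(j - 10\right) \left(j - 1\right) = -8 + \left(-10 + j\right) \left(-1 + j\right) = -8 + \left(-1 + j\right) \left(-10 + j\right)$)
$J{\left(C \right)} = C$ ($J{\left(C \right)} = 2 C - C = C$)
$\frac{1}{J{\left(s{\left(-2 \right)} \right)}} = \frac{1}{2 + \left(-2\right)^{2} - -22} = \frac{1}{2 + 4 + 22} = \frac{1}{28}$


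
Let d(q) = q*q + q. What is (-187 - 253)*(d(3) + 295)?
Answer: -135080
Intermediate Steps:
d(q) = q + q² (d(q) = q² + q = q + q²)
(-187 - 253)*(d(3) + 295) = (-187 - 253)*(3*(1 + 3) + 295) = -440*(3*4 + 295) = -440*(12 + 295) = -440*307 = -135080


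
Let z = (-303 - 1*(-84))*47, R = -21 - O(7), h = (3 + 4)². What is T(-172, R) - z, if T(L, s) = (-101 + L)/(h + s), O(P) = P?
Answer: 10280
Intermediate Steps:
h = 49 (h = 7² = 49)
R = -28 (R = -21 - 1*7 = -21 - 7 = -28)
T(L, s) = (-101 + L)/(49 + s)
z = -10293 (z = (-303 + 84)*47 = -219*47 = -10293)
T(-172, R) - z = (-101 - 172)/(49 - 28) - 1*(-10293) = -273/21 + 10293 = (1/21)*(-273) + 10293 = -13 + 10293 = 10280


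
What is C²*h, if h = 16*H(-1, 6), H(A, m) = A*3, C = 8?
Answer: -3072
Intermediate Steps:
H(A, m) = 3*A
h = -48 (h = 16*(3*(-1)) = 16*(-3) = -48)
C²*h = 8²*(-48) = 64*(-48) = -3072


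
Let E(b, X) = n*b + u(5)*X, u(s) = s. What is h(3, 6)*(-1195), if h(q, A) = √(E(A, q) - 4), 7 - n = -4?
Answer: -1195*√77 ≈ -10486.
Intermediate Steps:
n = 11 (n = 7 - 1*(-4) = 7 + 4 = 11)
E(b, X) = 5*X + 11*b (E(b, X) = 11*b + 5*X = 5*X + 11*b)
h(q, A) = √(-4 + 5*q + 11*A) (h(q, A) = √((5*q + 11*A) - 4) = √(-4 + 5*q + 11*A))
h(3, 6)*(-1195) = √(-4 + 5*3 + 11*6)*(-1195) = √(-4 + 15 + 66)*(-1195) = √77*(-1195) = -1195*√77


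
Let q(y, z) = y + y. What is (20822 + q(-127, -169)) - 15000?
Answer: 5568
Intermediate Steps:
q(y, z) = 2*y
(20822 + q(-127, -169)) - 15000 = (20822 + 2*(-127)) - 15000 = (20822 - 254) - 15000 = 20568 - 15000 = 5568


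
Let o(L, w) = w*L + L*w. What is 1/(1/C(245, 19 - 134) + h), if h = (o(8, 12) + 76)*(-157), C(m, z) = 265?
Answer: -265/11150139 ≈ -2.3767e-5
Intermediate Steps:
o(L, w) = 2*L*w (o(L, w) = L*w + L*w = 2*L*w)
h = -42076 (h = (2*8*12 + 76)*(-157) = (192 + 76)*(-157) = 268*(-157) = -42076)
1/(1/C(245, 19 - 134) + h) = 1/(1/265 - 42076) = 1/(-11150139/265) = -265/11150139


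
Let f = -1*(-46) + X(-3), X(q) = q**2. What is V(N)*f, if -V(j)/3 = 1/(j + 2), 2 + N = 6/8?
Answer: -220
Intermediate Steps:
N = -5/4 (N = -2 + 6/8 = -2 + 6*(1/8) = -2 + 3/4 = -5/4 ≈ -1.2500)
f = 55 (f = -1*(-46) + (-3)**2 = 46 + 9 = 55)
V(j) = -3/(2 + j) (V(j) = -3/(j + 2) = -3/(2 + j))
V(N)*f = -3/(2 - 5/4)*55 = -3/3/4*55 = -3*4/3*55 = -4*55 = -220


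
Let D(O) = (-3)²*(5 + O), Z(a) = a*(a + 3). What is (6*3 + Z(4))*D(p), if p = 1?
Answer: 2484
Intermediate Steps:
Z(a) = a*(3 + a)
D(O) = 45 + 9*O (D(O) = 9*(5 + O) = 45 + 9*O)
(6*3 + Z(4))*D(p) = (6*3 + 4*(3 + 4))*(45 + 9*1) = (18 + 4*7)*(45 + 9) = (18 + 28)*54 = 46*54 = 2484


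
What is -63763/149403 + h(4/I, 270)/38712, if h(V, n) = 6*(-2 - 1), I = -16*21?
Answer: -411847085/963948156 ≈ -0.42725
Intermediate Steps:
I = -336
h(V, n) = -18 (h(V, n) = 6*(-3) = -18)
-63763/149403 + h(4/I, 270)/38712 = -63763/149403 - 18/38712 = -63763*1/149403 - 18*1/38712 = -63763/149403 - 3/6452 = -411847085/963948156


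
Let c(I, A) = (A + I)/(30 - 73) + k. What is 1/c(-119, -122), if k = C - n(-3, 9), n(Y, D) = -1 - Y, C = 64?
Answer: 43/2907 ≈ 0.014792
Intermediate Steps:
k = 62 (k = 64 - (-1 - 1*(-3)) = 64 - (-1 + 3) = 64 - 1*2 = 64 - 2 = 62)
c(I, A) = 62 - A/43 - I/43 (c(I, A) = (A + I)/(30 - 73) + 62 = (A + I)/(-43) + 62 = (A + I)*(-1/43) + 62 = (-A/43 - I/43) + 62 = 62 - A/43 - I/43)
1/c(-119, -122) = 1/(62 - 1/43*(-122) - 1/43*(-119)) = 1/(62 + 122/43 + 119/43) = 1/(2907/43) = 43/2907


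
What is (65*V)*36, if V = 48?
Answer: 112320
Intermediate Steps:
(65*V)*36 = (65*48)*36 = 3120*36 = 112320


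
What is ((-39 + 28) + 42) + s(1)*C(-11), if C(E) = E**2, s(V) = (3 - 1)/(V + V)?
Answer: 152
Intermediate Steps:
s(V) = 1/V (s(V) = 2/((2*V)) = 2*(1/(2*V)) = 1/V)
((-39 + 28) + 42) + s(1)*C(-11) = ((-39 + 28) + 42) + (-11)**2/1 = (-11 + 42) + 1*121 = 31 + 121 = 152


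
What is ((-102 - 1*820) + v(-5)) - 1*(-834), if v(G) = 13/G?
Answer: -453/5 ≈ -90.600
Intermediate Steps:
((-102 - 1*820) + v(-5)) - 1*(-834) = ((-102 - 1*820) + 13/(-5)) - 1*(-834) = ((-102 - 820) + 13*(-⅕)) + 834 = (-922 - 13/5) + 834 = -4623/5 + 834 = -453/5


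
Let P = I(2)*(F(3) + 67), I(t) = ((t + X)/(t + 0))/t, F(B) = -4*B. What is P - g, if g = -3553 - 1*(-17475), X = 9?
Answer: -55083/4 ≈ -13771.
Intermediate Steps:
I(t) = (9 + t)/t**2 (I(t) = ((t + 9)/(t + 0))/t = ((9 + t)/t)/t = (9 + t)/t**2)
P = 605/4 (P = ((9 + 2)/2**2)*(-4*3 + 67) = ((1/4)*11)*(-12 + 67) = (11/4)*55 = 605/4 ≈ 151.25)
g = 13922 (g = -3553 + 17475 = 13922)
P - g = 605/4 - 1*13922 = 605/4 - 13922 = -55083/4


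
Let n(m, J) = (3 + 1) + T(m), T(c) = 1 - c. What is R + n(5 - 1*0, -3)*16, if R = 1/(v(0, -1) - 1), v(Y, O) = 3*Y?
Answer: -1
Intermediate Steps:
n(m, J) = 5 - m (n(m, J) = (3 + 1) + (1 - m) = 4 + (1 - m) = 5 - m)
R = -1 (R = 1/(3*0 - 1) = 1/(0 - 1) = 1/(-1) = -1)
R + n(5 - 1*0, -3)*16 = -1 + (5 - (5 - 1*0))*16 = -1 + (5 - (5 + 0))*16 = -1 + (5 - 1*5)*16 = -1 + (5 - 5)*16 = -1 + 0*16 = -1 + 0 = -1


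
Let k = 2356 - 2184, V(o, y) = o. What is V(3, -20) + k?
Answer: 175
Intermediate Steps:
k = 172
V(3, -20) + k = 3 + 172 = 175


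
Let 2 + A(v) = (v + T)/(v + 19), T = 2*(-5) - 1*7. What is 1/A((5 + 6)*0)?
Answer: -19/55 ≈ -0.34545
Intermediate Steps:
T = -17 (T = -10 - 7 = -17)
A(v) = -2 + (-17 + v)/(19 + v) (A(v) = -2 + (v - 17)/(v + 19) = -2 + (-17 + v)/(19 + v))
1/A((5 + 6)*0) = 1/((-55 - (5 + 6)*0)/(19 + (5 + 6)*0)) = 1/((-55 - 11*0)/(19 + 11*0)) = 1/((-55 - 1*0)/(19 + 0)) = 1/((-55 + 0)/19) = 1/((1/19)*(-55)) = 1/(-55/19) = -19/55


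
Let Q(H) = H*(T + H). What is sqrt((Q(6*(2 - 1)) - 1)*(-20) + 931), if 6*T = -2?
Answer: sqrt(271) ≈ 16.462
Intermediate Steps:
T = -1/3 (T = (1/6)*(-2) = -1/3 ≈ -0.33333)
Q(H) = H*(-1/3 + H)
sqrt((Q(6*(2 - 1)) - 1)*(-20) + 931) = sqrt(((6*(2 - 1))*(-1/3 + 6*(2 - 1)) - 1)*(-20) + 931) = sqrt(((6*1)*(-1/3 + 6*1) - 1)*(-20) + 931) = sqrt((6*(-1/3 + 6) - 1)*(-20) + 931) = sqrt((6*(17/3) - 1)*(-20) + 931) = sqrt((34 - 1)*(-20) + 931) = sqrt(33*(-20) + 931) = sqrt(-660 + 931) = sqrt(271)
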